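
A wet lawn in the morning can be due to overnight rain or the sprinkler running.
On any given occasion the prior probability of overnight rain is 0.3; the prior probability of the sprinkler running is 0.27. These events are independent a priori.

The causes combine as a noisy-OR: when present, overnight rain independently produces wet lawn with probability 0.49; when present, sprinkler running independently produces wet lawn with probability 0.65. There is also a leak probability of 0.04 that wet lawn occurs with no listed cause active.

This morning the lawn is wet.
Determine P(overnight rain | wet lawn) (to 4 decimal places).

Under noisy-OR, P(wet lawn | causes) = 1 − (1−0.04)·∏(1−qᵢ) over the active causes.
For the numerator, keep only overnight rain=true terms: 0.111778 + 0.067120 = 0.178898
Denominator P(wet lawn): 0.04*0.7*0.73 + 0.664*0.7*0.27 + 0.5104*0.3*0.73 + 0.82864*0.3*0.27 = 0.324834
P(overnight rain | wet lawn) = 0.178898/0.324834 ≈ 0.5507

P(overnight rain | wet lawn) ≈ 0.5507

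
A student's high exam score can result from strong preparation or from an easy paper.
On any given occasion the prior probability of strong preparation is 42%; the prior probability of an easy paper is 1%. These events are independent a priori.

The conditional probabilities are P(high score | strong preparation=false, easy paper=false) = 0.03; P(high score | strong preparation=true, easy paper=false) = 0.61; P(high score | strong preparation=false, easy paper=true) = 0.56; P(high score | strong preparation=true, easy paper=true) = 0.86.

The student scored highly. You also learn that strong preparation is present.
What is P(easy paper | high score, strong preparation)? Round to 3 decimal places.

For the numerator, keep only easy paper=true terms: 0.86×0.01 = 0.008600
Denominator P(high score | strong preparation): 0.61×0.99 + 0.86×0.01 = 0.612500
Posterior = 0.008600 / 0.612500 ≈ 0.014

P(easy paper | high score, strong preparation) ≈ 0.014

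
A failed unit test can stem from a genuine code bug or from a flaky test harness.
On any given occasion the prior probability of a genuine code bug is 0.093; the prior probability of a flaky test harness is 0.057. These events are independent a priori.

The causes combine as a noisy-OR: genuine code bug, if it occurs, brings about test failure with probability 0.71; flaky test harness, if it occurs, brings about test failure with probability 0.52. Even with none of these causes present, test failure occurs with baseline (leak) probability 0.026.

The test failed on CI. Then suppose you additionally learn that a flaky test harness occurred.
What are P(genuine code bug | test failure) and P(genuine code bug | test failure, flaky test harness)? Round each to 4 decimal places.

P(genuine code bug | test failure) ≈ 0.5756; P(genuine code bug | test failure, flaky test harness) ≈ 0.1427

Under noisy-OR, P(test failure | causes) = 1 − (1−0.026)·∏(1−qᵢ) over the active causes.
For the numerator, keep only genuine code bug=true terms: 0.062928 + 0.004582 = 0.067510
The normalizing constant is 0.026·0.907·0.943 + 0.53248·0.907·0.057 + 0.71754·0.093·0.943 + 0.864419·0.093·0.057 = 0.117277
P(genuine code bug | test failure) = 0.067510/0.117277 ≈ 0.5756

Now also conditioning on flaky test harness=true:
P(test failure | flaky test harness) = 0.53248×0.907 + 0.864419×0.093 = 0.482959 + 0.080391 = 0.563350
Restricting to configurations with genuine code bug present: 0.864419×0.093 = 0.080391.
P(genuine code bug | test failure, flaky test harness) = 0.080391 / 0.563350 ≈ 0.1427
This is intercausal reasoning (explaining away): once flaky test harness accounts for the test failure, genuine code bug becomes less likely.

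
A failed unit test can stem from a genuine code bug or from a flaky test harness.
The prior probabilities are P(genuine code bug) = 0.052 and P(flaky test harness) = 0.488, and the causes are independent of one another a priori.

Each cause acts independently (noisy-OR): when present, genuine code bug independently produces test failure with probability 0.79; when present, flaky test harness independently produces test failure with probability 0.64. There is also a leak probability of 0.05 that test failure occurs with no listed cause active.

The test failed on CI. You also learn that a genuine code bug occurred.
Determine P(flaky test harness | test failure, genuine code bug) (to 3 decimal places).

P(flaky test harness | test failure, genuine code bug) ≈ 0.525

Under noisy-OR, P(test failure | causes) = 1 − (1−0.05)·∏(1−qᵢ) over the active causes.
Enumerate both values of flaky test harness and weight by the priors:
  P(test failure | genuine code bug) = 0.8005·0.512 + 0.92818·0.488
        = 0.409856 + 0.452952 = 0.862808
Configurations with flaky test harness contribute 0.452952, so
  P(flaky test harness | test failure, genuine code bug) = 0.452952 / 0.862808 ≈ 0.525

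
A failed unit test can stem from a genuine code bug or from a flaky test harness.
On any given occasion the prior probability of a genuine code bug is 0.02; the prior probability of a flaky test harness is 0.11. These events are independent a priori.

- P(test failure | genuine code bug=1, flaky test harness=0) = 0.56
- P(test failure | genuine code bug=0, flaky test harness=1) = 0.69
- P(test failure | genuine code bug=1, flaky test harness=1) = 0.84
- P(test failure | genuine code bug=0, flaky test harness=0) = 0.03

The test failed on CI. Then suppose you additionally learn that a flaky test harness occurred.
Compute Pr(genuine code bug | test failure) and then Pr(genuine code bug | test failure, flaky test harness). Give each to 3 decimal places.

By total probability over the 4 (genuine code bug, flaky test harness) configurations:
  P(test failure) = 0.03*0.98*0.89 + 0.69*0.98*0.11 + 0.56*0.02*0.89 + 0.84*0.02*0.11
        = 0.026166 + 0.074382 + 0.009968 + 0.001848 = 0.112364
Configurations with genuine code bug contribute 0.011816, so
  P(genuine code bug | test failure) = 0.011816 / 0.112364 ≈ 0.105

With the extra evidence:
By total probability over both values of genuine code bug:
  P(test failure | flaky test harness) = 0.69·0.98 + 0.84·0.02
        = 0.676200 + 0.016800 = 0.693000
The terms with genuine code bug present sum to 0.016800, so
  P(genuine code bug | test failure, flaky test harness) = 0.016800 / 0.693000 ≈ 0.024

Pr(genuine code bug | test failure) ≈ 0.105; Pr(genuine code bug | test failure, flaky test harness) ≈ 0.024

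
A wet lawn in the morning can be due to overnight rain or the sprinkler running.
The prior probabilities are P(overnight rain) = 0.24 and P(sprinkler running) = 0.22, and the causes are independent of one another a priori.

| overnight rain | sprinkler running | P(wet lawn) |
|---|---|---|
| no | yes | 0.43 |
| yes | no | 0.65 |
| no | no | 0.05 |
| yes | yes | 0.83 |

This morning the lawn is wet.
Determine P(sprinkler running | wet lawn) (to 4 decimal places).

P(sprinkler running | wet lawn) ≈ 0.4333

Enumerate the 4 (overnight rain, sprinkler running) configurations and weight by the priors:
  P(wet lawn) = 0.05·0.76·0.78 + 0.43·0.76·0.22 + 0.65·0.24·0.78 + 0.83·0.24·0.22
        = 0.029640 + 0.071896 + 0.121680 + 0.043824 = 0.267040
The terms with sprinkler running present sum to 0.115720, so
  P(sprinkler running | wet lawn) = 0.115720 / 0.267040 ≈ 0.4333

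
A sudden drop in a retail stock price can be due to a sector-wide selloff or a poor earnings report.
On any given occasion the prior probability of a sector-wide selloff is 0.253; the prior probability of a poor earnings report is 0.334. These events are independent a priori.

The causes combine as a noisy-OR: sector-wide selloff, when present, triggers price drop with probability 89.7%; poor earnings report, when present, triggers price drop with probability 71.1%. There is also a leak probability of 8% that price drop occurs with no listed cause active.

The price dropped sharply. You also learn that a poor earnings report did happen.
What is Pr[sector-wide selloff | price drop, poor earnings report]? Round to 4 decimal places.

Pr[sector-wide selloff | price drop, poor earnings report] ≈ 0.3097

Under noisy-OR, P(price drop | causes) = 1 − (1−0.08)·∏(1−qᵢ) over the active causes.
P(price drop | poor earnings report) = 0.73412×0.747 + 0.972614×0.253 = 0.548388 + 0.246071 = 0.794459
The sector-wide selloff-present share is 0.972614×0.253 = 0.246071.
So P(sector-wide selloff | price drop, poor earnings report) = 0.246071/0.794459 ≈ 0.3097.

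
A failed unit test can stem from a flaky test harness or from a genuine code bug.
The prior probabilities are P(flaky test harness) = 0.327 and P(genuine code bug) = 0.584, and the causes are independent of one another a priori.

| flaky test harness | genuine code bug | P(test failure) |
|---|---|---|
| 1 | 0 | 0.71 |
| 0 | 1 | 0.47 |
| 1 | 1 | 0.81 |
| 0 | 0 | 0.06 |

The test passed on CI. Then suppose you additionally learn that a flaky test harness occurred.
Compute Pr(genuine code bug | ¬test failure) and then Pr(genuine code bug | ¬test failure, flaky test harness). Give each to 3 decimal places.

Pr(genuine code bug | ¬test failure) ≈ 0.447; Pr(genuine code bug | ¬test failure, flaky test harness) ≈ 0.479

P(¬test failure) = 0.94*0.673*0.416 + 0.53*0.673*0.584 + 0.29*0.327*0.416 + 0.19*0.327*0.584 = 0.263170 + 0.208307 + 0.039449 + 0.036284 = 0.547210
Of this, 0.244591 comes from 0.208307 + 0.036284 (the genuine code bug=true cases).
So P(genuine code bug | ¬test failure) = 0.244591/0.547210 ≈ 0.447.

Now also conditioning on flaky test harness=true:
Enumerate both values of genuine code bug and weight by the priors:
  P(¬test failure | flaky test harness) = 0.29·0.416 + 0.19·0.584
        = 0.120640 + 0.110960 = 0.231600
Keeping only the genuine code bug-present terms gives 0.110960, so
  P(genuine code bug | ¬test failure, flaky test harness) = 0.110960 / 0.231600 ≈ 0.479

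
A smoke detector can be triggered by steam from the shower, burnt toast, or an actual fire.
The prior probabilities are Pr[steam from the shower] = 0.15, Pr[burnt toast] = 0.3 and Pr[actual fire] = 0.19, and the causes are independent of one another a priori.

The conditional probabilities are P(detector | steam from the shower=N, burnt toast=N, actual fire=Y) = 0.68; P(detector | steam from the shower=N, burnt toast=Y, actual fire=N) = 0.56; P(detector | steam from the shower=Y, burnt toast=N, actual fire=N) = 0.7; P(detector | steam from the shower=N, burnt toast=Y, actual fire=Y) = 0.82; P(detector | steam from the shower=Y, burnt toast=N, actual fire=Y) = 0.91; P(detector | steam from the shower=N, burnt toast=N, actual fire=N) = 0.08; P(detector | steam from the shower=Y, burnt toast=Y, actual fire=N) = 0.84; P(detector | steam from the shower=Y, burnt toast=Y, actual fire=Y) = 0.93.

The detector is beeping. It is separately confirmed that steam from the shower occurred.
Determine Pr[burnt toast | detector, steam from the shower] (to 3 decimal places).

Sum P(detector|·) weighted by the priors over the 4 (burnt toast, actual fire) configurations:
  P(detector | steam from the shower) = 0.7·0.7·0.81 + 0.91·0.7·0.19 + 0.84·0.3·0.81 + 0.93·0.3·0.19
        = 0.396900 + 0.121030 + 0.204120 + 0.053010 = 0.775060
Keeping only the burnt toast-present terms gives 0.257130, so
  P(burnt toast | detector, steam from the shower) = 0.257130 / 0.775060 ≈ 0.332

Pr[burnt toast | detector, steam from the shower] ≈ 0.332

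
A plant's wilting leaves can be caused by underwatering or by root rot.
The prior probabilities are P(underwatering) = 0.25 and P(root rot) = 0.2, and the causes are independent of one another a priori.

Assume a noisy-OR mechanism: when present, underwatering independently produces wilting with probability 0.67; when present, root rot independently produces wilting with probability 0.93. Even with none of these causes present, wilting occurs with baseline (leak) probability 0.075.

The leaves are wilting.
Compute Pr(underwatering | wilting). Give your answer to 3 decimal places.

Under noisy-OR, P(wilting | causes) = 1 − (1−0.075)·∏(1−qᵢ) over the active causes.
Numerator (weight on configurations with underwatering): 0.138950 + 0.048932 = 0.187882
Normalizer over all consistent configurations: 0.075·0.75·0.8 + 0.93525·0.75·0.2 + 0.69475·0.25·0.8 + 0.978633·0.25·0.2 = 0.373170
Posterior = 0.187882 / 0.373170 ≈ 0.503

Pr(underwatering | wilting) ≈ 0.503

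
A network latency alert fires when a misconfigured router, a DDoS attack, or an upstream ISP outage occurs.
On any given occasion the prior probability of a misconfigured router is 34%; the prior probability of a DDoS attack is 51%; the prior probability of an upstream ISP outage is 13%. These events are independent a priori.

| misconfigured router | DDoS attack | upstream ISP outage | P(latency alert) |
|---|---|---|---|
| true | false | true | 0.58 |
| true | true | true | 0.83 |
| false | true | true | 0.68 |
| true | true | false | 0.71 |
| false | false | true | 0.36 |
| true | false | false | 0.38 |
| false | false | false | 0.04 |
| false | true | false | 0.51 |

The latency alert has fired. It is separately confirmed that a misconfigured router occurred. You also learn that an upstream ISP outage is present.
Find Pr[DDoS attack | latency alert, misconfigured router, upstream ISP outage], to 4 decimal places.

Pr[DDoS attack | latency alert, misconfigured router, upstream ISP outage] ≈ 0.5983

P(latency alert | misconfigured router, upstream ISP outage) = 0.58·0.49 + 0.83·0.51 = 0.284200 + 0.423300 = 0.707500
Restricting to configurations with DDoS attack present: 0.83·0.51 = 0.423300.
So P(DDoS attack | latency alert, misconfigured router, upstream ISP outage) = 0.423300/0.707500 ≈ 0.5983.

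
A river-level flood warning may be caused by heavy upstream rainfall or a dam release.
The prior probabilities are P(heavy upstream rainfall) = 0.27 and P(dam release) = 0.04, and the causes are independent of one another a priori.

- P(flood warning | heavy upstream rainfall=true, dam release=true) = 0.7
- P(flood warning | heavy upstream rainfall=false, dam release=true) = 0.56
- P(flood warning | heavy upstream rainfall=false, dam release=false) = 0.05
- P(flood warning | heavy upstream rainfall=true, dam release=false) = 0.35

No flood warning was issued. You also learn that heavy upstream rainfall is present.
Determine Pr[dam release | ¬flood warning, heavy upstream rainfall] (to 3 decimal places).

Pr[dam release | ¬flood warning, heavy upstream rainfall] ≈ 0.019

By total probability over both values of dam release:
  P(¬flood warning | heavy upstream rainfall) = 0.65·0.96 + 0.3·0.04
        = 0.624000 + 0.012000 = 0.636000
Configurations with dam release contribute 0.012000, so
  P(dam release | ¬flood warning, heavy upstream rainfall) = 0.012000 / 0.636000 ≈ 0.019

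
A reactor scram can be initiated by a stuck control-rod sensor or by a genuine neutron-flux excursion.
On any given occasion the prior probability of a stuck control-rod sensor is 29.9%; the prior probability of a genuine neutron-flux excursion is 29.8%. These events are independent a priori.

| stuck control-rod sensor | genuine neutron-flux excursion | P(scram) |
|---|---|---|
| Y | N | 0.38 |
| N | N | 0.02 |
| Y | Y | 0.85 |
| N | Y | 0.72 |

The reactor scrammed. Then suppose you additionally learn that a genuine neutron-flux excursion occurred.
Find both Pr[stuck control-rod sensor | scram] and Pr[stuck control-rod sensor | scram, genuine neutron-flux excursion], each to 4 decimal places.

Pr[stuck control-rod sensor | scram] ≈ 0.4925; Pr[stuck control-rod sensor | scram, genuine neutron-flux excursion] ≈ 0.3349

Sum P(scram|·) weighted by the priors over the 4 (stuck control-rod sensor, genuine neutron-flux excursion) configurations:
  P(scram) = 0.02*0.701*0.702 + 0.72*0.701*0.298 + 0.38*0.299*0.702 + 0.85*0.299*0.298
        = 0.009842 + 0.150407 + 0.079761 + 0.075737 = 0.315747
Keeping only the stuck control-rod sensor-present terms gives 0.155498, so
  P(stuck control-rod sensor | scram) = 0.155498 / 0.315747 ≈ 0.4925

Now condition on the additional information:
For the numerator, keep only stuck control-rod sensor=true terms: 0.85·0.299 = 0.254150
The normalizing constant is 0.72·0.701 + 0.85·0.299 = 0.758870
Posterior = 0.254150 / 0.758870 ≈ 0.3349
Conditioning on genuine neutron-flux excursion lowers the posterior on stuck control-rod sensor: the classic explaining-away effect in a common-effect structure.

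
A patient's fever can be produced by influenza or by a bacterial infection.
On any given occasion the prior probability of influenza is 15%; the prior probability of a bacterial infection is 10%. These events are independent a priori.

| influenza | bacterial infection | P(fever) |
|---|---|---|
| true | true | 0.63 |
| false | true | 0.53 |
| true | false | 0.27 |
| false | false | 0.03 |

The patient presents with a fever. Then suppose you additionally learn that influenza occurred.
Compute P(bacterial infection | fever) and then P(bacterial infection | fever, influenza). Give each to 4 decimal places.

Sum P(fever|·) weighted by the priors over the 4 (influenza, bacterial infection) configurations:
  P(fever) = 0.03·0.85·0.9 + 0.53·0.85·0.1 + 0.27·0.15·0.9 + 0.63·0.15·0.1
        = 0.022950 + 0.045050 + 0.036450 + 0.009450 = 0.113900
Keeping only the bacterial infection-present terms gives 0.054500, so
  P(bacterial infection | fever) = 0.054500 / 0.113900 ≈ 0.4785

With the extra evidence:
Sum P(fever|·) weighted by the priors over both values of bacterial infection:
  P(fever | influenza) = 0.27*0.9 + 0.63*0.1
        = 0.243000 + 0.063000 = 0.306000
The terms with bacterial infection present sum to 0.063000, so
  P(bacterial infection | fever, influenza) = 0.063000 / 0.306000 ≈ 0.2059

P(bacterial infection | fever) ≈ 0.4785; P(bacterial infection | fever, influenza) ≈ 0.2059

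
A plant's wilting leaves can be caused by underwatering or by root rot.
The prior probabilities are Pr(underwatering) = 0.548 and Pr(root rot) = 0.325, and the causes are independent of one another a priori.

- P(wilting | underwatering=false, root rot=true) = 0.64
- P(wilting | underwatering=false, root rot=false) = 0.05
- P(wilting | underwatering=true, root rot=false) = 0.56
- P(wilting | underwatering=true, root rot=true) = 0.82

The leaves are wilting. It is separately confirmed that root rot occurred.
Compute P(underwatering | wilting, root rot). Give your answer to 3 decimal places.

Sum P(wilting|·) weighted by the priors over both values of underwatering:
  P(wilting | root rot) = 0.64*0.452 + 0.82*0.548
        = 0.289280 + 0.449360 = 0.738640
Keeping only the underwatering-present terms gives 0.449360, so
  P(underwatering | wilting, root rot) = 0.449360 / 0.738640 ≈ 0.608

P(underwatering | wilting, root rot) ≈ 0.608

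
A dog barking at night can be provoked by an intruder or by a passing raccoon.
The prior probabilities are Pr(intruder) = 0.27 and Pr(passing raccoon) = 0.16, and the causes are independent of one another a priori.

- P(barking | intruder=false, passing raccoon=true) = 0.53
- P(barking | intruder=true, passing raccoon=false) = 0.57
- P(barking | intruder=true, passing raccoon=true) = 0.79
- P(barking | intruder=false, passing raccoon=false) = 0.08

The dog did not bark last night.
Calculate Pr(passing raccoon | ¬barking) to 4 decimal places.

Pr(passing raccoon | ¬barking) ≈ 0.0882

Weight on passing raccoon=true, given the evidence: 0.054896 + 0.009072 = 0.063968
Normalizer over all consistent configurations: 0.92*0.73*0.84 + 0.47*0.73*0.16 + 0.43*0.27*0.84 + 0.21*0.27*0.16 = 0.725636
P(passing raccoon | ¬barking) = 0.063968/0.725636 ≈ 0.0882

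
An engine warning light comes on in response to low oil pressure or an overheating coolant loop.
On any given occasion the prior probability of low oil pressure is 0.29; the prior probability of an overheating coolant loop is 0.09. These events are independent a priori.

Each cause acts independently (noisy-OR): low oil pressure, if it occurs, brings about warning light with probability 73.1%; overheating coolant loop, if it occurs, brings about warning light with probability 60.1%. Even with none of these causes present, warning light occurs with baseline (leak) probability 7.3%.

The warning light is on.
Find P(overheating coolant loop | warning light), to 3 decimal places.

P(overheating coolant loop | warning light) ≈ 0.206

Under noisy-OR, P(warning light | causes) = 1 − (1−0.073)·∏(1−qᵢ) over the active causes.
P(warning light) = 0.073*0.71*0.91 + 0.630127*0.71*0.09 + 0.750637*0.29*0.91 + 0.900504*0.29*0.09 = 0.047165 + 0.040265 + 0.198093 + 0.023503 = 0.309026
Restricting to configurations with overheating coolant loop present: 0.040265 + 0.023503 = 0.063768.
Hence the posterior is 0.063768/0.309026 ≈ 0.206.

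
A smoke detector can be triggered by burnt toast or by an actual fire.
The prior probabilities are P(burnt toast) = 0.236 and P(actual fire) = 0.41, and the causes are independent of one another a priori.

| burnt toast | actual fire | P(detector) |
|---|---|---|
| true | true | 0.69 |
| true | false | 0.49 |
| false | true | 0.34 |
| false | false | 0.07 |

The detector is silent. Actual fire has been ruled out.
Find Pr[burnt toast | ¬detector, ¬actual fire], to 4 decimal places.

For the numerator, keep only burnt toast=true terms: 0.51×0.236 = 0.120360
The normalizing constant is 0.93×0.764 + 0.51×0.236 = 0.830880
Posterior = 0.120360 / 0.830880 ≈ 0.1449

Pr[burnt toast | ¬detector, ¬actual fire] ≈ 0.1449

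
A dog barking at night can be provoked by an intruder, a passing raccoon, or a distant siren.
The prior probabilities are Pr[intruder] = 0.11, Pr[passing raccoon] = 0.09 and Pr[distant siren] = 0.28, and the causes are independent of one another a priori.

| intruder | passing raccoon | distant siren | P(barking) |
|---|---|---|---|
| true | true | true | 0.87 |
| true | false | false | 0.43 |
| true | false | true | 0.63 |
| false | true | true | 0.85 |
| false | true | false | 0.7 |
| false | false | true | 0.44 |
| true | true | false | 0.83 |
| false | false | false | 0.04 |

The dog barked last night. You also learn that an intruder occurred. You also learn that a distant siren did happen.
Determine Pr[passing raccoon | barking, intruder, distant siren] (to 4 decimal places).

Sum P(barking|·) weighted by the priors over both values of passing raccoon:
  P(barking | intruder, distant siren) = 0.63*0.91 + 0.87*0.09
        = 0.573300 + 0.078300 = 0.651600
The terms with passing raccoon present sum to 0.078300, so
  P(passing raccoon | barking, intruder, distant siren) = 0.078300 / 0.651600 ≈ 0.1202

Pr[passing raccoon | barking, intruder, distant siren] ≈ 0.1202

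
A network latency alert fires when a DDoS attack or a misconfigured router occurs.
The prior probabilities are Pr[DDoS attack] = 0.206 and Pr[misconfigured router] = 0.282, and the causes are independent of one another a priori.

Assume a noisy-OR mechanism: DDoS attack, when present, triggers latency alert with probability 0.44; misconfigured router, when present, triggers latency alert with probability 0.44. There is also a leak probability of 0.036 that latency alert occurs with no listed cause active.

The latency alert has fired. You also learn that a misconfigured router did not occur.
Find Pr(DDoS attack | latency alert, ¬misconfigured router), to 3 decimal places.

Pr(DDoS attack | latency alert, ¬misconfigured router) ≈ 0.768

Under noisy-OR, P(latency alert | causes) = 1 − (1−0.036)·∏(1−qᵢ) over the active causes.
P(latency alert | ¬misconfigured router) = 0.036*0.794 + 0.46016*0.206 = 0.028584 + 0.094793 = 0.123377
Restricting to configurations with DDoS attack present: 0.46016*0.206 = 0.094793.
P(DDoS attack | latency alert, ¬misconfigured router) = 0.094793 / 0.123377 ≈ 0.768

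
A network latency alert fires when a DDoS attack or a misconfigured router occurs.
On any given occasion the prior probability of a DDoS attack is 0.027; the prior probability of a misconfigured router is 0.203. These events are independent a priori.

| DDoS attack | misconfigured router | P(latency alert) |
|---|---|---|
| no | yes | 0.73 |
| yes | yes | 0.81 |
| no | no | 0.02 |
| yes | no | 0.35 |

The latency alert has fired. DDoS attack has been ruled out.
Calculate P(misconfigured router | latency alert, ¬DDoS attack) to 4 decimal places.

Numerator (weight on configurations with misconfigured router): 0.73×0.203 = 0.148190
The normalizing constant is 0.02×0.797 + 0.73×0.203 = 0.164130
Posterior = 0.148190 / 0.164130 ≈ 0.9029

P(misconfigured router | latency alert, ¬DDoS attack) ≈ 0.9029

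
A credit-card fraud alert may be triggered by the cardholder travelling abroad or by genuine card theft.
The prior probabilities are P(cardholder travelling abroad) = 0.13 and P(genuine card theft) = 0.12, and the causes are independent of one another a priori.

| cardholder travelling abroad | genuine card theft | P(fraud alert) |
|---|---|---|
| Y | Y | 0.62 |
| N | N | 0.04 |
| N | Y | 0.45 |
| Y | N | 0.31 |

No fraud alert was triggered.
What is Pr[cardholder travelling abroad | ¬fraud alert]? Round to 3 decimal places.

Pr[cardholder travelling abroad | ¬fraud alert] ≈ 0.097

For the numerator, keep only cardholder travelling abroad=true terms: 0.078936 + 0.005928 = 0.084864
Normalizer over all consistent configurations: 0.96×0.87×0.88 + 0.55×0.87×0.12 + 0.69×0.13×0.88 + 0.38×0.13×0.12 = 0.877260
P(cardholder travelling abroad | ¬fraud alert) = 0.084864/0.877260 ≈ 0.097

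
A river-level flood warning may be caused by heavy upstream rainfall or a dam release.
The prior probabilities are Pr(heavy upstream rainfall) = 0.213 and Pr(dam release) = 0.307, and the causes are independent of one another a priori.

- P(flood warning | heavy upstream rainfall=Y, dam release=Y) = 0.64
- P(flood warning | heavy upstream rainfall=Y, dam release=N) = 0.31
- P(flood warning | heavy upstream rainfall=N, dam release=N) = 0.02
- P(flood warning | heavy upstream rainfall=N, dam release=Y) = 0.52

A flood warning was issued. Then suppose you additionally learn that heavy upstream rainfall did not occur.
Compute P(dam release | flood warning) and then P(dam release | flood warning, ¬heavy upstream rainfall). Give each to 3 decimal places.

P(flood warning) = 0.02×0.787×0.693 + 0.52×0.787×0.307 + 0.31×0.213×0.693 + 0.64×0.213×0.307 = 0.010908 + 0.125637 + 0.045759 + 0.041850 = 0.224154
Of this, 0.167487 comes from 0.125637 + 0.041850 (the dam release=true cases).
Hence the posterior is 0.167487/0.224154 ≈ 0.747.

With the extra evidence:
By total probability over both values of dam release:
  P(flood warning | ¬heavy upstream rainfall) = 0.02×0.693 + 0.52×0.307
        = 0.013860 + 0.159640 = 0.173500
The terms with dam release present sum to 0.159640, so
  P(dam release | flood warning, ¬heavy upstream rainfall) = 0.159640 / 0.173500 ≈ 0.920

P(dam release | flood warning) ≈ 0.747; P(dam release | flood warning, ¬heavy upstream rainfall) ≈ 0.920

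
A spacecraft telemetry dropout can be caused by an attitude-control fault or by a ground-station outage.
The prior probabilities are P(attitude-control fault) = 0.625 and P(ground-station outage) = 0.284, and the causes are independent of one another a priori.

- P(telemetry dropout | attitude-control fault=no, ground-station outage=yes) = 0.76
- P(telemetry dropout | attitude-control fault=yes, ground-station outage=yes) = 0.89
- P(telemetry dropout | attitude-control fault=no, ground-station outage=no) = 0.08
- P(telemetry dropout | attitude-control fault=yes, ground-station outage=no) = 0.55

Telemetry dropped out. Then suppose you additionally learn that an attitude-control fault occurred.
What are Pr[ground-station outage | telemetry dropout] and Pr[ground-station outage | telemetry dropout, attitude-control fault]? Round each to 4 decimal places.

Pr[ground-station outage | telemetry dropout] ≈ 0.4717; Pr[ground-station outage | telemetry dropout, attitude-control fault] ≈ 0.3909

P(telemetry dropout) = 0.08*0.375*0.716 + 0.76*0.375*0.284 + 0.55*0.625*0.716 + 0.89*0.625*0.284 = 0.021480 + 0.080940 + 0.246125 + 0.157975 = 0.506520
Restricting to configurations with ground-station outage present: 0.080940 + 0.157975 = 0.238915.
Hence the posterior is 0.238915/0.506520 ≈ 0.4717.

Now also conditioning on attitude-control fault=true:
Numerator (weight on configurations with ground-station outage): 0.89×0.284 = 0.252760
The normalizing constant is 0.55×0.716 + 0.89×0.284 = 0.646560
P(ground-station outage | telemetry dropout, attitude-control fault) = 0.252760/0.646560 ≈ 0.3909
— attitude-control fault explains away the evidence for ground-station outage.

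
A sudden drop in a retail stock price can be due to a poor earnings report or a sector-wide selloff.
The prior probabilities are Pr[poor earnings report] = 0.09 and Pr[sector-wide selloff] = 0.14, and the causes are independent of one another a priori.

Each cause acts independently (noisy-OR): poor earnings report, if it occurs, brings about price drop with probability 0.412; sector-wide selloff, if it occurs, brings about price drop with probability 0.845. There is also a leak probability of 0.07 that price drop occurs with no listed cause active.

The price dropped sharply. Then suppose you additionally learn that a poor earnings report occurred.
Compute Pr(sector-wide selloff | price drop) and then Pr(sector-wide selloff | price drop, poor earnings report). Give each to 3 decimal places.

Pr(sector-wide selloff | price drop) ≈ 0.573; Pr(sector-wide selloff | price drop, poor earnings report) ≈ 0.247

Under noisy-OR, P(price drop | causes) = 1 − (1−0.07)·∏(1−qᵢ) over the active causes.
Sum P(price drop|·) weighted by the priors over the 4 (poor earnings report, sector-wide selloff) configurations:
  P(price drop) = 0.07·0.91·0.86 + 0.85585·0.91·0.14 + 0.45316·0.09·0.86 + 0.91524·0.09·0.14
        = 0.054782 + 0.109035 + 0.035075 + 0.011532 = 0.210424
Keeping only the sector-wide selloff-present terms gives 0.120567, so
  P(sector-wide selloff | price drop) = 0.120567 / 0.210424 ≈ 0.573

Now also conditioning on poor earnings report=true:
Enumerate both values of sector-wide selloff and weight by the priors:
  P(price drop | poor earnings report) = 0.45316*0.86 + 0.91524*0.14
        = 0.389718 + 0.128134 = 0.517852
The terms with sector-wide selloff present sum to 0.128134, so
  P(sector-wide selloff | price drop, poor earnings report) = 0.128134 / 0.517852 ≈ 0.247
This is intercausal reasoning (explaining away): once poor earnings report accounts for the price drop, sector-wide selloff becomes less likely.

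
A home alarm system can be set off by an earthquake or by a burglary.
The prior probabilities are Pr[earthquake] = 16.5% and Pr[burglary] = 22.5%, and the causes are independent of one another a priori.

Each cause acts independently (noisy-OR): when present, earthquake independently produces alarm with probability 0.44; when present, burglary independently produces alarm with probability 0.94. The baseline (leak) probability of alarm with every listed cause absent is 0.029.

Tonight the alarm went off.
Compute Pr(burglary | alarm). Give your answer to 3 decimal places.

Under noisy-OR, P(alarm | causes) = 1 − (1−0.029)·∏(1−qᵢ) over the active causes.
Weight on burglary=true, given the evidence: 0.176929 + 0.035914 = 0.212843
Normalizer over all consistent configurations: 0.029·0.835·0.775 + 0.94174·0.835·0.225 + 0.45624·0.165·0.775 + 0.967374·0.165·0.225 = 0.289952
Posterior = 0.212843 / 0.289952 ≈ 0.734

Pr(burglary | alarm) ≈ 0.734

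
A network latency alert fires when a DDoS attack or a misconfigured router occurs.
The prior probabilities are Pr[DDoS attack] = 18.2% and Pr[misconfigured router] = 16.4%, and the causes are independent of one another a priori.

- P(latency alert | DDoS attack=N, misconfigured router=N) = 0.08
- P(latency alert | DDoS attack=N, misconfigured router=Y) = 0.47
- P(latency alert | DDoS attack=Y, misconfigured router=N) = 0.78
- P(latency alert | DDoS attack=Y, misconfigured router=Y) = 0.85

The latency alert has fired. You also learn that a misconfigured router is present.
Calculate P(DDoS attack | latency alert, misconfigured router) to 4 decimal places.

P(DDoS attack | latency alert, misconfigured router) ≈ 0.2869

P(latency alert | misconfigured router) = 0.47*0.818 + 0.85*0.182 = 0.384460 + 0.154700 = 0.539160
Restricting to configurations with DDoS attack present: 0.85*0.182 = 0.154700.
P(DDoS attack | latency alert, misconfigured router) = 0.154700 / 0.539160 ≈ 0.2869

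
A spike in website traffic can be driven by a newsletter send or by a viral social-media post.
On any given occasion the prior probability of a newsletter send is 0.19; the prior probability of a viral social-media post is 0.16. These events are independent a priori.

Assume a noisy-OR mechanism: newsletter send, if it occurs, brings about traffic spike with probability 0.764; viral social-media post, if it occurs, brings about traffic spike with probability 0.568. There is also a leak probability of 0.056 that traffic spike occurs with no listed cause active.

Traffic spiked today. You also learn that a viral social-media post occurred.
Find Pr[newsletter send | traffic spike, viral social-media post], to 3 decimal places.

Under noisy-OR, P(traffic spike | causes) = 1 − (1−0.056)·∏(1−qᵢ) over the active causes.
Weight on newsletter send=true, given the evidence: 0.903757*0.19 = 0.171714
The normalizing constant is 0.592192*0.81 + 0.903757*0.19 = 0.651390
P(newsletter send | traffic spike, viral social-media post) = 0.171714/0.651390 ≈ 0.264

Pr[newsletter send | traffic spike, viral social-media post] ≈ 0.264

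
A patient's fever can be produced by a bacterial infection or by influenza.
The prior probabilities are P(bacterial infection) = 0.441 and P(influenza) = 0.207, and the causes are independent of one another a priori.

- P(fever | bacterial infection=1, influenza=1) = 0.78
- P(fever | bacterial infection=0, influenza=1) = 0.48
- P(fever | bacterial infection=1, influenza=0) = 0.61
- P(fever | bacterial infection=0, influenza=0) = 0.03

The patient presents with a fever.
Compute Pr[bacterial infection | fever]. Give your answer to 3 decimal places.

Weight on bacterial infection=true, given the evidence: 0.213325 + 0.071204 = 0.284529
The normalizing constant is 0.03×0.559×0.793 + 0.48×0.559×0.207 + 0.61×0.441×0.793 + 0.78×0.441×0.207 = 0.353370
P(bacterial infection | fever) = 0.284529/0.353370 ≈ 0.805

Pr[bacterial infection | fever] ≈ 0.805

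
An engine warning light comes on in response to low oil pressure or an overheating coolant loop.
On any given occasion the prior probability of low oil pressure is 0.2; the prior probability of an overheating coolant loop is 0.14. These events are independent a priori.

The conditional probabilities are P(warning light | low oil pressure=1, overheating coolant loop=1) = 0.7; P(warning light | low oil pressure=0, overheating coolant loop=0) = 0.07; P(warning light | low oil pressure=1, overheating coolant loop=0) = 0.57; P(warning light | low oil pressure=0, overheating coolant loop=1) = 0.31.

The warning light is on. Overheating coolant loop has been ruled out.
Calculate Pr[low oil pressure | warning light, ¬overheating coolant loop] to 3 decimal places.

Pr[low oil pressure | warning light, ¬overheating coolant loop] ≈ 0.671

By total probability over both values of low oil pressure:
  P(warning light | ¬overheating coolant loop) = 0.07·0.8 + 0.57·0.2
        = 0.056000 + 0.114000 = 0.170000
Configurations with low oil pressure contribute 0.114000, so
  P(low oil pressure | warning light, ¬overheating coolant loop) = 0.114000 / 0.170000 ≈ 0.671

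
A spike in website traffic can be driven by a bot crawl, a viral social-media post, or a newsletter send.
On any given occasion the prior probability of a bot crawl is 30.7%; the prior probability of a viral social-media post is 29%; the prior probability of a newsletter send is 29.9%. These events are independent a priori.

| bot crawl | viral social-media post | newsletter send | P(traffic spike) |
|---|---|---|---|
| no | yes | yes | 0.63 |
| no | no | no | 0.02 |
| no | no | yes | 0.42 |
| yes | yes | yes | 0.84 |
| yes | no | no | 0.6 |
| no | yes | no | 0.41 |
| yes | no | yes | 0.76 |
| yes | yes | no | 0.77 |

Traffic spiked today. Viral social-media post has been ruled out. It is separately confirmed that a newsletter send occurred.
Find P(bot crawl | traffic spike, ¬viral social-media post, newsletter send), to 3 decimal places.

Enumerate both values of bot crawl and weight by the priors:
  P(traffic spike | ¬viral social-media post, newsletter send) = 0.42·0.693 + 0.76·0.307
        = 0.291060 + 0.233320 = 0.524380
Keeping only the bot crawl-present terms gives 0.233320, so
  P(bot crawl | traffic spike, ¬viral social-media post, newsletter send) = 0.233320 / 0.524380 ≈ 0.445

P(bot crawl | traffic spike, ¬viral social-media post, newsletter send) ≈ 0.445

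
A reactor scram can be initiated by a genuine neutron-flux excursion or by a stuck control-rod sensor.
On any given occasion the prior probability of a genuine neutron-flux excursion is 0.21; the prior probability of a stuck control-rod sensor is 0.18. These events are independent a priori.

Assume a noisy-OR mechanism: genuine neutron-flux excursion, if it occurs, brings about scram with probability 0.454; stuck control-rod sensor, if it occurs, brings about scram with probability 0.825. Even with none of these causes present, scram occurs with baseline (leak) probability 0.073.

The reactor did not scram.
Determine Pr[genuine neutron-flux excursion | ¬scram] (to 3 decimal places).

Under noisy-OR, P(scram | causes) = 1 − (1−0.073)·∏(1−qᵢ) over the active causes.
P(¬scram) = 0.927*0.79*0.82 + 0.162225*0.79*0.18 + 0.506142*0.21*0.82 + 0.088575*0.21*0.18 = 0.600511 + 0.023068 + 0.087158 + 0.003348 = 0.714085
Of this, 0.090506 comes from 0.087158 + 0.003348 (the genuine neutron-flux excursion=true cases).
P(genuine neutron-flux excursion | ¬scram) = 0.090506 / 0.714085 ≈ 0.127

Pr[genuine neutron-flux excursion | ¬scram] ≈ 0.127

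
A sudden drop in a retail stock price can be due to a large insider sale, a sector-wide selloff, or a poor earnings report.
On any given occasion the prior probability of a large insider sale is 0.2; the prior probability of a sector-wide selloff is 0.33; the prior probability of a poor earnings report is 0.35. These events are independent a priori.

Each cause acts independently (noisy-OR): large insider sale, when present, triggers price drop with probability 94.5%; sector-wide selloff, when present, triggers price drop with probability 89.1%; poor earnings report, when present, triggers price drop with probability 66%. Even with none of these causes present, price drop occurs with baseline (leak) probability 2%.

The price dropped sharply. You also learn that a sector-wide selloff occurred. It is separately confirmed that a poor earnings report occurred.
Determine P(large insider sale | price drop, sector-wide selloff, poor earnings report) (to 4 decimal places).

Under noisy-OR, P(price drop | causes) = 1 − (1−0.02)·∏(1−qᵢ) over the active causes.
Weight on large insider sale=true, given the evidence: 0.998002×0.2 = 0.199600
Denominator P(price drop | sector-wide selloff, poor earnings report): 0.963681×0.8 + 0.998002×0.2 = 0.970545
Posterior = 0.199600 / 0.970545 ≈ 0.2057

P(large insider sale | price drop, sector-wide selloff, poor earnings report) ≈ 0.2057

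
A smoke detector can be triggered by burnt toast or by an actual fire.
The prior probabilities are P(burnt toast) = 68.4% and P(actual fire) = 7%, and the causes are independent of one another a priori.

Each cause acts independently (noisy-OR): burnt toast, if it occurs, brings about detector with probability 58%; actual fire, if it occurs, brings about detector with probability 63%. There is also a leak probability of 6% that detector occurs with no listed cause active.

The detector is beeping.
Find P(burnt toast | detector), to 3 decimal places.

Under noisy-OR, P(detector | causes) = 1 − (1−0.06)·∏(1−qᵢ) over the active causes.
P(detector) = 0.06*0.316*0.93 + 0.6522*0.316*0.07 + 0.6052*0.684*0.93 + 0.853924*0.684*0.07 = 0.017633 + 0.014427 + 0.384980 + 0.040886 = 0.457926
Of this, 0.425866 comes from 0.384980 + 0.040886 (the burnt toast=true cases).
P(burnt toast | detector) = 0.425866 / 0.457926 ≈ 0.930

P(burnt toast | detector) ≈ 0.930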